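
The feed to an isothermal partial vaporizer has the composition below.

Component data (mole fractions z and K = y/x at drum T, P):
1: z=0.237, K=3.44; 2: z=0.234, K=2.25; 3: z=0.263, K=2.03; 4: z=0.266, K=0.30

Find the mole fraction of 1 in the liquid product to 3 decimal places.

x_1 = 0.076

Rachford–Rice: g(β) = Σ zᵢ(Kᵢ−1)/(1+β(Kᵢ−1)) = 0.
Feasibility: ΣzᵢKᵢ = 1.955, Σzᵢ/Kᵢ = 1.189 — both > 1, two phases present.
Newton iteration, β⁰ = 0.5:
  β = 0.500: g = 0.3328, g' = -0.855 → β = 0.889
  β = 0.889: g = -0.0310, g' = -1.213 → β = 0.864
  β = 0.864: g = -0.0009, g' = -1.143 → β = 0.863
Converged at β = 0.863.
Compositions from xᵢ = zᵢ/(1+β(Kᵢ−1)), yᵢ = Kᵢxᵢ:
  1: x = 0.076, y = 0.263
  2: x = 0.113, y = 0.253
  3: x = 0.139, y = 0.283
  4: x = 0.672, y = 0.202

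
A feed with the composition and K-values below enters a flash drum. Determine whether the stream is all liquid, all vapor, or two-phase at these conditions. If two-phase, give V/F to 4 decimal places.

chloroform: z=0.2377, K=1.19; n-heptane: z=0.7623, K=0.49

ΣzᵢKᵢ = 0.6564; Σzᵢ/Kᵢ = 1.7555.
Since ΣzᵢKᵢ < 1 the mixture is below its bubble point — single liquid phase.

all liquid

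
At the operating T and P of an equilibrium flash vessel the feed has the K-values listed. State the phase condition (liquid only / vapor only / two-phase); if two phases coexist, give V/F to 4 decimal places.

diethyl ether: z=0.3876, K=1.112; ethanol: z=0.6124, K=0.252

ΣzᵢKᵢ = 0.5853; Σzᵢ/Kᵢ = 2.7787.
Since ΣzᵢKᵢ < 1 the mixture is below its bubble point — single liquid phase.

liquid only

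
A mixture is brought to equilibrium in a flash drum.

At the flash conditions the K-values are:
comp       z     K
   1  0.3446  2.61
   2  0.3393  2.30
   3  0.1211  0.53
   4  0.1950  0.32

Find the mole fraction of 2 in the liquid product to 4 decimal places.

Material balance + equilibrium reduce to Σ zᵢ(Kᵢ−1)/(1+ψ(Kᵢ−1)) = 0.
Feasibility: ΣzᵢKᵢ = 1.8064, Σzᵢ/Kᵢ = 1.1174 — both > 1, two phases present.
Iterate (Newton) starting at ψ = 0.5:
  ψ = 0.5000: g = 0.29939, g' = -0.7375 → ψ = 0.9060
  ψ = 0.9060: g = -0.01627, g' = -0.9615 → ψ = 0.8890
  ψ = 0.8890: g = -0.00027, g' = -0.9300 → ψ = 0.8887
Converged at ψ = 0.8887.
Compositions from xᵢ = zᵢ/(1+ψ(Kᵢ−1)), yᵢ = Kᵢxᵢ:
  1: x = 0.1418, y = 0.3700
  2: x = 0.1574, y = 0.3621
  3: x = 0.2080, y = 0.1102
  4: x = 0.4928, y = 0.1577

x_2 = 0.1574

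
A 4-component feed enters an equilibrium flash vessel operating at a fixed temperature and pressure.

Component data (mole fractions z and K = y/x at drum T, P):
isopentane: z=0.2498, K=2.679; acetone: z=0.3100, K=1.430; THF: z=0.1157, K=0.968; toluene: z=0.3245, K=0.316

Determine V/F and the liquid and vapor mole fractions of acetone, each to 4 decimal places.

V/F = 0.4944, x_acetone = 0.2557, y_acetone = 0.3656

Material balance + equilibrium reduce to Σ zᵢ(Kᵢ−1)/(1+V/F(Kᵢ−1)) = 0.
Feasibility: ΣzᵢKᵢ = 1.3271, Σzᵢ/Kᵢ = 1.4565 — both > 1, two phases present.
Newton–Raphson from V/F = 0.68:
  V/F = 0.6800: g = -0.11978, g' = -0.7186 → V/F = 0.5133
  V/F = 0.5133: g = -0.01136, g' = -0.6023 → V/F = 0.4945
  V/F = 0.4945: g = -0.00006, g' = -0.5960 → V/F = 0.4944
Converged at V/F = 0.4944.
Compositions from xᵢ = zᵢ/(1+V/F(Kᵢ−1)), yᵢ = Kᵢxᵢ:
  isopentane: x = 0.1365, y = 0.3657
  acetone: x = 0.2557, y = 0.3656
  THF: x = 0.1176, y = 0.1138
  toluene: x = 0.4903, y = 0.1549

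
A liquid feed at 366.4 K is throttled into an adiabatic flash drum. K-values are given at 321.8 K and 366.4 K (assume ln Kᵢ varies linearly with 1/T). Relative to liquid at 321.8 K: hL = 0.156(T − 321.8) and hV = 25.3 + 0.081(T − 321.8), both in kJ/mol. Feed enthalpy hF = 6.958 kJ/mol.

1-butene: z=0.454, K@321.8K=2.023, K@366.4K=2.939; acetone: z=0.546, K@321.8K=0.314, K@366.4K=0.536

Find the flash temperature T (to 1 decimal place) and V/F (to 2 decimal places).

Adiabatic flash: solve Rachford–Rice at each trial T, then check hF = ψ·hV(T) + (1−ψ)·hL(T).
  T = 321.8 K: K = (2.023, 0.314), RR gives ψ = 0.128, H_out = 3.241 kJ/mol
  T = 366.4 K: K = (2.939, 0.536), RR gives ψ = 0.697, H_out = 22.257 kJ/mol
  T = 344.1 K: K = (2.468, 0.417), RR gives ψ = 0.407, H_out = 13.104 kJ/mol
  T = 333.0 K: K = (2.243, 0.364), RR gives ψ = 0.275, H_out = 8.463 kJ/mol
  T = 327.4 K: K = (2.132, 0.339), RR gives ψ = 0.204, H_out = 5.949 kJ/mol
  T = 330.2 K: K = (2.187, 0.351), RR gives ψ = 0.240, H_out = 7.226 kJ/mol
  T = 328.8 K: K = (2.160, 0.345), RR gives ψ = 0.222, H_out = 6.593 kJ/mol
Linear interpolation between T = 328.8 (H_out = 6.593) and T = 330.2 (H_out = 7.226) on hF = 6.958 gives T ≈ 329.6 K, at which ψ = 0.23.

T = 329.6 K, V/F = 0.23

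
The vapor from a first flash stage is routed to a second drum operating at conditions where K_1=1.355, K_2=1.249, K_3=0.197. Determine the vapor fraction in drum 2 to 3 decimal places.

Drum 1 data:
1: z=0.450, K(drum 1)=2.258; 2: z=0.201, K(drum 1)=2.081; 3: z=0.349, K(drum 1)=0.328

V/F (drum 2) = 0.330

Drum 1:
Rachford–Rice: g(ψ₁) = Σ zᵢ(Kᵢ−1)/(1+ψ₁(Kᵢ−1)) = 0.
Check two-phase: ΣzᵢKᵢ = 1.549 > 1 and Σzᵢ/Kᵢ = 1.360 > 1, so g(0) = 0.549 > 0 and g(1) = -0.360 < 0.
Iterate (Newton) starting at ψ₁ = 0.57:
  ψ₁ = 0.570: g = 0.0840, g' = -0.746 → ψ₁ = 0.683
  ψ₁ = 0.683: g = -0.0037, g' = -0.822 → ψ₁ = 0.678
Converged at ψ₁ = 0.678.
Drum-1 compositions:
  1: x = 0.243, y = 0.548
  2: x = 0.116, y = 0.241
  3: x = 0.641, y = 0.210
Drum-2 feed = drum-1 vapor: z₂ = (0.5483, 0.2414, 0.2103).
Drum 2:
Rachford–Rice: g(ψ₂) = Σ zᵢ(Kᵢ−1)/(1+ψ₂(Kᵢ−1)) = 0.
Feasibility: ΣzᵢKᵢ = 1.086, Σzᵢ/Kᵢ = 1.665 — both > 1, two phases present.
Newton iteration, ψ₂⁰ = 0.5:
  ψ₂ = 0.500: g = -0.0634, g' = -0.440 → ψ₂ = 0.356
  ψ₂ = 0.356: g = -0.0084, g' = -0.333 → ψ₂ = 0.331
  ψ₂ = 0.331: g = -0.0002, g' = -0.319 → ψ₂ = 0.330
Converged at ψ₂ = 0.330.
  1: x = 0.491, y = 0.665
  2: x = 0.223, y = 0.279
  3: x = 0.286, y = 0.056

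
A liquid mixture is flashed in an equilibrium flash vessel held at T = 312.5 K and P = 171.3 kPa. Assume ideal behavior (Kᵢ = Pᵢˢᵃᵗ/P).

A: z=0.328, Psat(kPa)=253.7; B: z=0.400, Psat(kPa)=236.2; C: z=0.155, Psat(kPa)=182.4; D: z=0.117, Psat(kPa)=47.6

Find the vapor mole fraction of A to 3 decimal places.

y_A = 0.341

Raoult's law: Kᵢ = Pᵢˢᵃᵗ/P = Pᵢˢᵃᵗ/171.3.
  K_A = 253.7/171.3 = 1.48103, K_B = 236.2/171.3 = 1.37887, K_C = 182.4/171.3 = 1.06480, K_D = 47.6/171.3 = 0.27788
Let β = V/F and solve Σ zᵢ(Kᵢ−1)/(1+β(Kᵢ−1)) = 0.
g(0) = ΣzᵢKᵢ − 1 = 0.235 and g(1) = 1 − Σzᵢ/Kᵢ = -0.078, so a root lies in (0, 1).
Newton–Raphson from β = 0.5:
  β = 0.500: g = 0.1321, g' = -0.240 → β = 1.000
  β = 1.000: g = -0.0782, g' = -0.856 → β = 0.909
  β = 0.909: g = -0.0137, g' = -0.585 → β = 0.885
  β = 0.885: g = -0.0006, g' = -0.539 → β = 0.884
Converged at β = 0.884.
Compositions from xᵢ = zᵢ/(1+β(Kᵢ−1)), yᵢ = Kᵢxᵢ:
  A: x = 0.230, y = 0.341
  B: x = 0.300, y = 0.413
  C: x = 0.147, y = 0.156
  D: x = 0.324, y = 0.090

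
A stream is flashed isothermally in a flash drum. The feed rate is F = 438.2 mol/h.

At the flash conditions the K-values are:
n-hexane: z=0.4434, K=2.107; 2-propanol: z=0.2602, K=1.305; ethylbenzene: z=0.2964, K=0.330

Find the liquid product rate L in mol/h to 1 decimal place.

L = 153.5 mol/h

Material balance + equilibrium reduce to Σ zᵢ(Kᵢ−1)/(1+V/F(Kᵢ−1)) = 0.
g(0) = ΣzᵢKᵢ − 1 = 0.3716 and g(1) = 1 − Σzᵢ/Kᵢ = -0.3080, so a root lies in (0, 1).
Newton iteration, V/F⁰ = 0.52:
  V/F = 0.5200: g = 0.07525, g' = -0.5503 → V/F = 0.6567
  V/F = 0.6567: g = -0.00430, g' = -0.6233 → V/F = 0.6498
Converged at V/F = 0.6498.
Then V = V/F·F = 0.6498·438.2 = 284.7 mol/h and L = F − V = 153.5 mol/h.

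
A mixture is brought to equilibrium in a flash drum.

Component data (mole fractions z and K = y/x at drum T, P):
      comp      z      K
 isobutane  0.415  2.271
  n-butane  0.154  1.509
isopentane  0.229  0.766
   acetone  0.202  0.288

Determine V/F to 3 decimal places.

V/F = 0.678

Material balance + equilibrium reduce to Σ zᵢ(Kᵢ−1)/(1+V/F(Kᵢ−1)) = 0.
Feasibility: ΣzᵢKᵢ = 1.408, Σzᵢ/Kᵢ = 1.285 — both > 1, two phases present.
Newton iteration, V/F⁰ = 0.61:
  V/F = 0.610: g = 0.0402, g' = -0.573 → V/F = 0.680
  V/F = 0.680: g = -0.0014, g' = -0.618 → V/F = 0.678
Converged at V/F = 0.678.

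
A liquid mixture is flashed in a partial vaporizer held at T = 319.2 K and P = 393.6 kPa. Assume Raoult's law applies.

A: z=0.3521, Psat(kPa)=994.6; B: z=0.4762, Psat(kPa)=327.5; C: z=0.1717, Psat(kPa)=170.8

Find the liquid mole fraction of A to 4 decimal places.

x_A = 0.1674

Raoult's law: Kᵢ = Pᵢˢᵃᵗ/P = Pᵢˢᵃᵗ/393.6.
  K_A = 994.6/393.6 = 2.526931, K_B = 327.5/393.6 = 0.832063, K_C = 170.8/393.6 = 0.433943
Material balance + equilibrium reduce to Σ zᵢ(Kᵢ−1)/(1+ψ(Kᵢ−1)) = 0.
g(0) = ΣzᵢKᵢ − 1 = 0.3605 and g(1) = 1 − Σzᵢ/Kᵢ = -0.1073, so a root lies in (0, 1).
Newton iteration, ψ⁰ = 0.61:
  ψ = 0.6100: g = 0.04081, g' = -0.3651 → ψ = 0.7218
  ψ = 0.7218: g = 0.00042, g' = -0.3605 → ψ = 0.7230
Converged at ψ = 0.7230.
Compositions from xᵢ = zᵢ/(1+ψ(Kᵢ−1)), yᵢ = Kᵢxᵢ:
  A: x = 0.1674, y = 0.4229
  B: x = 0.5420, y = 0.4510
  C: x = 0.2906, y = 0.1261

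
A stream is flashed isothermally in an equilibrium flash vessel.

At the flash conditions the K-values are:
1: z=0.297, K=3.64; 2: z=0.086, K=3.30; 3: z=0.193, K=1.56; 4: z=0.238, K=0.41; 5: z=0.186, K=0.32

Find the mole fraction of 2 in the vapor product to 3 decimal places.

y_2 = 0.115

Newton–Raphson from ψ = 0.36:
  ψ = 0.360: g = 0.2544, g' = -1.007 → ψ = 0.613
  ψ = 0.613: g = 0.0254, g' = -0.870 → ψ = 0.642
Converged at ψ = 0.642.
Compositions from xᵢ = zᵢ/(1+ψ(Kᵢ−1)), yᵢ = Kᵢxᵢ:
  1: x = 0.110, y = 0.401
  2: x = 0.035, y = 0.115
  3: x = 0.142, y = 0.221
  4: x = 0.383, y = 0.157
  5: x = 0.330, y = 0.106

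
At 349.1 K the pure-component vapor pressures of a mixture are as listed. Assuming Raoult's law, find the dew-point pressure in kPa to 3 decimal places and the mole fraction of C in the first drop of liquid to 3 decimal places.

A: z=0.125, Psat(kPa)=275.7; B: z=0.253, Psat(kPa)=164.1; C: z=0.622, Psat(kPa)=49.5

Pdew = 68.678 kPa, x_C = 0.863

At the dew point ψ → 1, so Σzᵢ/Kᵢ = 1 with Kᵢ = Pᵢˢᵃᵗ/P ⇒ 1/P = Σzᵢ/Pᵢˢᵃᵗ.
1/P = 0.125/275.7 + 0.253/164.1 + 0.622/49.5 = 0.014561 ⇒ P = 68.678 kPa
xᵢ = zᵢP/Pᵢˢᵃᵗ ⇒ x_C = 0.622·68.678/49.5 = 0.863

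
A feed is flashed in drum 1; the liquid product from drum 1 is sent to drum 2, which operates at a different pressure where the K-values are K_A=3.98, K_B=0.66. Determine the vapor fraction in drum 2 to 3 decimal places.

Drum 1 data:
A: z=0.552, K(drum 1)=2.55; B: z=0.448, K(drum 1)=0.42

Drum 1:
Material balance + equilibrium reduce to Σ zᵢ(Kᵢ−1)/(1+ψ₁(Kᵢ−1)) = 0.
Check two-phase: ΣzᵢKᵢ = 1.596 > 1 and Σzᵢ/Kᵢ = 1.283 > 1, so g(0) = 0.596 > 0 and g(1) = -0.283 < 0.
Binary case is linear: z₁(K₁−1)(1+ψ₁(K₂−1)) + z₂(K₂−1)(1+ψ₁(K₁−1)) = 0
⇒ ψ₁ = [z₁(K₁−1)+z₂(K₂−1)] / [−(K₁−1)(K₂−1)] = 0.5958/0.8990 = 0.663
Drum-1 compositions:
  A: x = 0.272, y = 0.694
  B: x = 0.728, y = 0.306
Drum-2 feed = drum-1 liquid: z₂ = (0.2723, 0.7277).
Drum 2:
Rachford–Rice: g(ψ₂) = Σ zᵢ(Kᵢ−1)/(1+ψ₂(Kᵢ−1)) = 0.
Feasibility: ΣzᵢKᵢ = 1.564, Σzᵢ/Kᵢ = 1.171 — both > 1, two phases present.
Binary case is linear: z₁(K₁−1)(1+ψ₂(K₂−1)) + z₂(K₂−1)(1+ψ₂(K₁−1)) = 0
⇒ ψ₂ = [z₁(K₁−1)+z₂(K₂−1)] / [−(K₁−1)(K₂−1)] = 0.5640/1.0132 = 0.557
  A: x = 0.102, y = 0.408
  B: x = 0.898, y = 0.592

V/F (drum 2) = 0.557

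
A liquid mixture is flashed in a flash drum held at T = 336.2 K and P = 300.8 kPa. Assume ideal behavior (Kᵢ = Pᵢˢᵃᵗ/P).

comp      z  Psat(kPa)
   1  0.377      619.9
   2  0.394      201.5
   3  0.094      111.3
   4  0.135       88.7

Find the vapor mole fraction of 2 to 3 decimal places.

y_2 = 0.285

Raoult's law: Kᵢ = Pᵢˢᵃᵗ/P = Pᵢˢᵃᵗ/300.8.
  K_1 = 619.9/300.8 = 2.06084, K_2 = 201.5/300.8 = 0.66988, K_3 = 111.3/300.8 = 0.37001, K_4 = 88.7/300.8 = 0.29488
Rachford–Rice: g(V/F) = Σ zᵢ(Kᵢ−1)/(1+V/F(Kᵢ−1)) = 0.
Check two-phase: ΣzᵢKᵢ = 1.115 > 1 and Σzᵢ/Kᵢ = 1.483 > 1, so g(0) = 0.115 > 0 and g(1) = -0.483 < 0.
Iterate (Newton) starting at V/F = 0.46:
  V/F = 0.460: g = -0.1088, g' = -0.472 → V/F = 0.230
  V/F = 0.230: g = -0.0019, g' = -0.471 → V/F = 0.225
Converged at V/F = 0.225.
Compositions from xᵢ = zᵢ/(1+V/F(Kᵢ−1)), yᵢ = Kᵢxᵢ:
  1: x = 0.304, y = 0.627
  2: x = 0.426, y = 0.285
  3: x = 0.110, y = 0.041
  4: x = 0.161, y = 0.047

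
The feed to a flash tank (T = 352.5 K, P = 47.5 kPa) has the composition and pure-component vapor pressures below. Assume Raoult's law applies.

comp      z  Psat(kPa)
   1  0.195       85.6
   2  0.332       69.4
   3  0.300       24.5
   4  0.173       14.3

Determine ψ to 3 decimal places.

ψ = 0.124

Raoult's law: Kᵢ = Pᵢˢᵃᵗ/P = Pᵢˢᵃᵗ/47.5.
  K_1 = 85.6/47.5 = 1.80211, K_2 = 69.4/47.5 = 1.46105, K_3 = 24.5/47.5 = 0.51579, K_4 = 14.3/47.5 = 0.30105
Material balance + equilibrium reduce to Σ zᵢ(Kᵢ−1)/(1+ψ(Kᵢ−1)) = 0.
Feasibility: ΣzᵢKᵢ = 1.043, Σzᵢ/Kᵢ = 1.492 — both > 1, two phases present.
Newton iteration, ψ⁰ = 0.5:
  ψ = 0.500: g = -0.1415, g' = -0.433 → ψ = 0.173
  ψ = 0.173: g = -0.0170, g' = -0.350 → ψ = 0.125
  ψ = 0.125: g = -0.0001, g' = -0.348 → ψ = 0.124
Converged at ψ = 0.124.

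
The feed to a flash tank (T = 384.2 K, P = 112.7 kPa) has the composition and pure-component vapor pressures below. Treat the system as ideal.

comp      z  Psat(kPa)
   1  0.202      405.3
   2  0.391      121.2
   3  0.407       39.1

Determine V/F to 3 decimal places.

Raoult's law: Kᵢ = Pᵢˢᵃᵗ/P = Pᵢˢᵃᵗ/112.7.
  K_1 = 405.3/112.7 = 3.59627, K_2 = 121.2/112.7 = 1.07542, K_3 = 39.1/112.7 = 0.34694
Rachford–Rice: g(V/F) = Σ zᵢ(Kᵢ−1)/(1+V/F(Kᵢ−1)) = 0.
Check two-phase: ΣzᵢKᵢ = 1.288 > 1 and Σzᵢ/Kᵢ = 1.593 > 1, so g(0) = 0.288 > 0 and g(1) = -0.593 < 0.
Newton–Raphson from V/F = 0.65:
  V/F = 0.650: g = -0.2386, g' = -0.715 → V/F = 0.316
  V/F = 0.316: g = -0.0181, g' = -0.689 → V/F = 0.290
Converged at V/F = 0.290.

V/F = 0.290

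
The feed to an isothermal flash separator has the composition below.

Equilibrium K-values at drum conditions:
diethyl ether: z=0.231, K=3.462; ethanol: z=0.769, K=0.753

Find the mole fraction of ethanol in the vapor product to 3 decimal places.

y_ethanol = 0.684

Rachford–Rice: g(β) = Σ zᵢ(Kᵢ−1)/(1+β(Kᵢ−1)) = 0.
Feasibility: ΣzᵢKᵢ = 1.379, Σzᵢ/Kᵢ = 1.088 — both > 1, two phases present.
Binary case is linear: z₁(K₁−1)(1+β(K₂−1)) + z₂(K₂−1)(1+β(K₁−1)) = 0
⇒ β = [z₁(K₁−1)+z₂(K₂−1)] / [−(K₁−1)(K₂−1)] = 0.3788/0.6081 = 0.623
Compositions from xᵢ = zᵢ/(1+β(Kᵢ−1)), yᵢ = Kᵢxᵢ:
  diethyl ether: x = 0.091, y = 0.316
  ethanol: x = 0.909, y = 0.684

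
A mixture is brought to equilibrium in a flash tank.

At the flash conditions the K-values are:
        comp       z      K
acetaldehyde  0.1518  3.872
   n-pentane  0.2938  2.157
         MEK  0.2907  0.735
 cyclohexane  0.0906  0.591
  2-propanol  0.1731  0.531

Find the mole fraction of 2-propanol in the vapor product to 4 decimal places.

y_2-propanol = 0.1550

Iterate (Newton) starting at ψ = 0.5:
  ψ = 0.5000: g = 0.15288, g' = -0.4849 → ψ = 0.8153
  ψ = 0.8153: g = 0.02009, g' = -0.3834 → ψ = 0.8677
  ψ = 0.8677: g = 0.00011, g' = -0.3797 → ψ = 0.8680
Converged at ψ = 0.8680.
Compositions from xᵢ = zᵢ/(1+ψ(Kᵢ−1)), yᵢ = Kᵢxᵢ:
  acetaldehyde: x = 0.0435, y = 0.1683
  n-pentane: x = 0.1466, y = 0.3162
  MEK: x = 0.3775, y = 0.2775
  cyclohexane: x = 0.1405, y = 0.0830
  2-propanol: x = 0.2919, y = 0.1550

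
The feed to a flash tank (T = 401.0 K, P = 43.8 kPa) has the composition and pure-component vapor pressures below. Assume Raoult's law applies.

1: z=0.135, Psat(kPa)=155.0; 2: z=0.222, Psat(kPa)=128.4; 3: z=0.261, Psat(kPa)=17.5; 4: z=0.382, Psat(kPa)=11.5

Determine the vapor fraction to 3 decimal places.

Raoult's law: Kᵢ = Pᵢˢᵃᵗ/P = Pᵢˢᵃᵗ/43.8.
  K_1 = 155.0/43.8 = 3.53881, K_2 = 128.4/43.8 = 2.93151, K_3 = 17.5/43.8 = 0.39954, K_4 = 11.5/43.8 = 0.26256
Material balance + equilibrium reduce to Σ zᵢ(Kᵢ−1)/(1+ψ(Kᵢ−1)) = 0.
Check two-phase: ΣzᵢKᵢ = 1.333 > 1 and Σzᵢ/Kᵢ = 2.222 > 1, so g(0) = 0.333 > 0 and g(1) = -1.222 < 0.
Newton iteration, ψ⁰ = 0.32:
  ψ = 0.320: g = -0.1086, g' = -1.081 → ψ = 0.220
  ψ = 0.220: g = 0.0045, g' = -1.188 → ψ = 0.223
Converged at ψ = 0.223.

ψ = 0.223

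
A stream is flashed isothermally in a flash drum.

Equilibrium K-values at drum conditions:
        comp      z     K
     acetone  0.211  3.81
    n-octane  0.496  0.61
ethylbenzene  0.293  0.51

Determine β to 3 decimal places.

β = 0.213

Let β = V/F and solve Σ zᵢ(Kᵢ−1)/(1+β(Kᵢ−1)) = 0.
Check two-phase: ΣzᵢKᵢ = 1.256 > 1 and Σzᵢ/Kᵢ = 1.443 > 1, so g(0) = 0.256 > 0 and g(1) = -0.443 < 0.
Newton–Raphson from β = 0.34:
  β = 0.340: g = -0.0921, g' = -0.637 → β = 0.196
  β = 0.196: g = 0.0145, g' = -0.868 → β = 0.212
  β = 0.212: g = 0.0003, g' = -0.831 → β = 0.213
Converged at β = 0.213.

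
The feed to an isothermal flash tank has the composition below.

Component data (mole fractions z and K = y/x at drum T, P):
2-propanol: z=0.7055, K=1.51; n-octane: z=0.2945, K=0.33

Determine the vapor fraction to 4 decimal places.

ψ = 0.4755

Let ψ = V/F and solve Σ zᵢ(Kᵢ−1)/(1+ψ(Kᵢ−1)) = 0.
g(0) = ΣzᵢKᵢ − 1 = 0.1625 and g(1) = 1 − Σzᵢ/Kᵢ = -0.3596, so a root lies in (0, 1).
Binary case is linear: z₁(K₁−1)(1+ψ(K₂−1)) + z₂(K₂−1)(1+ψ(K₁−1)) = 0
⇒ ψ = [z₁(K₁−1)+z₂(K₂−1)] / [−(K₁−1)(K₂−1)] = 0.16249/0.34170 = 0.4755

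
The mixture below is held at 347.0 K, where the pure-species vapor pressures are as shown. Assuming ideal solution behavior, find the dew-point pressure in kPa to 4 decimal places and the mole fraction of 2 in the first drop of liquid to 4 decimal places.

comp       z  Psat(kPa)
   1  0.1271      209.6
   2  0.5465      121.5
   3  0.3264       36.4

Pdew = 71.0663 kPa, x_2 = 0.3197

At the dew point ψ → 1, so Σzᵢ/Kᵢ = 1 with Kᵢ = Pᵢˢᵃᵗ/P ⇒ 1/P = Σzᵢ/Pᵢˢᵃᵗ.
1/P = 0.1271/209.6 + 0.5465/121.5 + 0.3264/36.4 = 0.0140714 ⇒ P = 71.0663 kPa
xᵢ = zᵢP/Pᵢˢᵃᵗ ⇒ x_2 = 0.5465·71.0663/121.5 = 0.3197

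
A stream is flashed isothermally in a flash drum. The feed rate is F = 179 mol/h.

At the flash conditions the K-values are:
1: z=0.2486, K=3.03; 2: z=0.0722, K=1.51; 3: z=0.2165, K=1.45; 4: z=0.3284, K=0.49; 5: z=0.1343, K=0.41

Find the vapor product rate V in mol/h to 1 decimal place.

Newton–Raphson from V/F = 0.56:
  V/F = 0.5600: g = -0.01014, g' = -0.5353 → V/F = 0.5411
Converged at V/F = 0.5411.
Then V = V/F·F = 0.5411·179 = 96.9 mol/h and L = F − V = 82.1 mol/h.

V = 96.9 mol/h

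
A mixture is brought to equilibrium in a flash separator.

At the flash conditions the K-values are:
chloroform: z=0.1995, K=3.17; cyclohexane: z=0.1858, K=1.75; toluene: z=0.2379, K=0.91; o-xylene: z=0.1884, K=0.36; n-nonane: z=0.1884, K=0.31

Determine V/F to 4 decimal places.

V/F = 0.3616

Material balance + equilibrium reduce to Σ zᵢ(Kᵢ−1)/(1+V/F(Kᵢ−1)) = 0.
Feasibility: ΣzᵢKᵢ = 1.3003, Σzᵢ/Kᵢ = 1.5616 — both > 1, two phases present.
Newton iteration, V/F⁰ = 0.5:
  V/F = 0.5000: g = -0.08923, g' = -0.6494 → V/F = 0.3626
  V/F = 0.3626: g = -0.00069, g' = -0.6513 → V/F = 0.3616
Converged at V/F = 0.3616.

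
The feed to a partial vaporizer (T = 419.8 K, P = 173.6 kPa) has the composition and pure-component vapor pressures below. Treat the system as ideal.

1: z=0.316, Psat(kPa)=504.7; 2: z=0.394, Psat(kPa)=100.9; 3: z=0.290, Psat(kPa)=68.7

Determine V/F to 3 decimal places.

Raoult's law: Kᵢ = Pᵢˢᵃᵗ/P = Pᵢˢᵃᵗ/173.6.
  K_1 = 504.7/173.6 = 2.90726, K_2 = 100.9/173.6 = 0.58122, K_3 = 68.7/173.6 = 0.39574
Newton–Raphson from V/F = 0.5:
  V/F = 0.500: g = -0.1513, g' = -0.629 → V/F = 0.260
  V/F = 0.260: g = 0.0102, g' = -0.750 → V/F = 0.273
Converged at V/F = 0.273.

V/F = 0.273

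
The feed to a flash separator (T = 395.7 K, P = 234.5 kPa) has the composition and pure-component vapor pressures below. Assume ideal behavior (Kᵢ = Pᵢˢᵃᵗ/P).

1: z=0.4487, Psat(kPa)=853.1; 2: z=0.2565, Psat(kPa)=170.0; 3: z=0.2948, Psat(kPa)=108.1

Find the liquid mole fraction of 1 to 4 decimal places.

x_1 = 0.1422

Raoult's law: Kᵢ = Pᵢˢᵃᵗ/P = Pᵢˢᵃᵗ/234.5.
  K_1 = 853.1/234.5 = 3.637953, K_2 = 170.0/234.5 = 0.724947, K_3 = 108.1/234.5 = 0.460981
Rachford–Rice: g(V/F) = Σ zᵢ(Kᵢ−1)/(1+V/F(Kᵢ−1)) = 0.
g(0) = ΣzᵢKᵢ − 1 = 0.9542 and g(1) = 1 − Σzᵢ/Kᵢ = -0.1167, so a root lies in (0, 1).
Newton–Raphson from V/F = 0.31:
  V/F = 0.3100: g = 0.38325, g' = -1.0916 → V/F = 0.6611
  V/F = 0.6611: g = 0.09827, g' = -0.6504 → V/F = 0.8122
  V/F = 0.8122: g = 0.00319, g' = -0.6193 → V/F = 0.8173
Converged at V/F = 0.8173.
Compositions from xᵢ = zᵢ/(1+V/F(Kᵢ−1)), yᵢ = Kᵢxᵢ:
  1: x = 0.1422, y = 0.5172
  2: x = 0.3309, y = 0.2399
  3: x = 0.5269, y = 0.2429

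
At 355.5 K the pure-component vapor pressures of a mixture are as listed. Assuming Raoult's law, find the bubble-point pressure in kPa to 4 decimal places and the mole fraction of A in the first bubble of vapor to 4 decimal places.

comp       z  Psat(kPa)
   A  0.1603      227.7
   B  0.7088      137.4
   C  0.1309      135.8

Pbub = 151.6656 kPa, y_A = 0.2407

At the bubble point ψ → 0, so ΣzᵢKᵢ = 1 with Kᵢ = Pᵢˢᵃᵗ/P ⇒ P = ΣzᵢPᵢˢᵃᵗ.
P = 0.1603·227.7 + 0.7088·137.4 + 0.1309·135.8 = 151.6656 kPa
yᵢ = zᵢPᵢˢᵃᵗ/P ⇒ y_A = 0.1603·227.7/151.6656 = 0.2407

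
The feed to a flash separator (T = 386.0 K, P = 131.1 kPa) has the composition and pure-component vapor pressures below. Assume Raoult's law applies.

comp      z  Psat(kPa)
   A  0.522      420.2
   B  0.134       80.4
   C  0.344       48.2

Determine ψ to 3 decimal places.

ψ = 0.690

Raoult's law: Kᵢ = Pᵢˢᵃᵗ/P = Pᵢˢᵃᵗ/131.1.
  K_A = 420.2/131.1 = 3.20519, K_B = 80.4/131.1 = 0.61327, K_C = 48.2/131.1 = 0.36766
Material balance + equilibrium reduce to Σ zᵢ(Kᵢ−1)/(1+ψ(Kᵢ−1)) = 0.
g(0) = ΣzᵢKᵢ − 1 = 0.882 and g(1) = 1 − Σzᵢ/Kᵢ = -0.317, so a root lies in (0, 1).
Iterate (Newton) starting at ψ = 0.5:
  ψ = 0.500: g = 0.1651, g' = -0.899 → ψ = 0.684
  ψ = 0.684: g = 0.0054, g' = -0.868 → ψ = 0.690
Converged at ψ = 0.690.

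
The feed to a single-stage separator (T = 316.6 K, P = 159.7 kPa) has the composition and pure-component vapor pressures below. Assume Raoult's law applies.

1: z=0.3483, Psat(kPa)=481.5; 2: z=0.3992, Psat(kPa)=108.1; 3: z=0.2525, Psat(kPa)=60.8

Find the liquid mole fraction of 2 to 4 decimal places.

x_2 = 0.4672

Raoult's law: Kᵢ = Pᵢˢᵃᵗ/P = Pᵢˢᵃᵗ/159.7.
  K_1 = 481.5/159.7 = 3.015028, K_2 = 108.1/159.7 = 0.676894, K_3 = 60.8/159.7 = 0.380714
Iterate (Newton) starting at ψ = 0.5:
  ψ = 0.5000: g = -0.03074, g' = -0.6134 → ψ = 0.4499
  ψ = 0.4499: g = 0.00044, g' = -0.6322 → ψ = 0.4506
Converged at ψ = 0.4506.
Compositions from xᵢ = zᵢ/(1+ψ(Kᵢ−1)), yᵢ = Kᵢxᵢ:
  1: x = 0.1826, y = 0.5504
  2: x = 0.4672, y = 0.3163
  3: x = 0.3502, y = 0.1333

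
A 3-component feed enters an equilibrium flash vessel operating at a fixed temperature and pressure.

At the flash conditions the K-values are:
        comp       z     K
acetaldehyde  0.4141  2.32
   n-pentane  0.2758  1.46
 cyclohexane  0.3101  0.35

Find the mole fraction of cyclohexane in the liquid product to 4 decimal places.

x_cyclohexane = 0.5795

Material balance + equilibrium reduce to Σ zᵢ(Kᵢ−1)/(1+ψ(Kᵢ−1)) = 0.
g(0) = ΣzᵢKᵢ − 1 = 0.4719 and g(1) = 1 − Σzᵢ/Kᵢ = -0.2534, so a root lies in (0, 1).
Newton iteration, ψ⁰ = 0.52:
  ψ = 0.5200: g = 0.12203, g' = -0.5907 → ψ = 0.7266
  ψ = 0.7266: g = -0.00786, g' = -0.6912 → ψ = 0.7152
  ψ = 0.7152: g = -0.00006, g' = -0.6815 → ψ = 0.7151
Converged at ψ = 0.7151.
Compositions from xᵢ = zᵢ/(1+ψ(Kᵢ−1)), yᵢ = Kᵢxᵢ:
  acetaldehyde: x = 0.2130, y = 0.4942
  n-pentane: x = 0.2075, y = 0.3030
  cyclohexane: x = 0.5795, y = 0.2028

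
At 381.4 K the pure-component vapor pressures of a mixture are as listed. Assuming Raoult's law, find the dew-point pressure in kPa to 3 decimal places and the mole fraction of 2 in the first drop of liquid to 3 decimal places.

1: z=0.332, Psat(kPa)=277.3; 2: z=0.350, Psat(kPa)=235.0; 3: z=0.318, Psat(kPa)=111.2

At the dew point ψ → 1, so Σzᵢ/Kᵢ = 1 with Kᵢ = Pᵢˢᵃᵗ/P ⇒ 1/P = Σzᵢ/Pᵢˢᵃᵗ.
1/P = 0.332/277.3 + 0.350/235.0 + 0.318/111.2 = 0.005546 ⇒ P = 180.299 kPa
xᵢ = zᵢP/Pᵢˢᵃᵗ ⇒ x_2 = 0.350·180.299/235.0 = 0.269

Pdew = 180.299 kPa, x_2 = 0.269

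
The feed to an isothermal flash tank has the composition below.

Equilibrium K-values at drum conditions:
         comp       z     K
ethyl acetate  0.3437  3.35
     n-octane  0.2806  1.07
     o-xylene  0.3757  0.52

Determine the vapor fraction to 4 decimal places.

ψ = 0.8137

Let ψ = V/F and solve Σ zᵢ(Kᵢ−1)/(1+ψ(Kᵢ−1)) = 0.
Feasibility: ΣzᵢKᵢ = 1.6470, Σzᵢ/Kᵢ = 1.0873 — both > 1, two phases present.
Newton iteration, ψ⁰ = 0.5:
  ψ = 0.5000: g = 0.15305, g' = -0.5524 → ψ = 0.7771
  ψ = 0.7771: g = 0.01681, g' = -0.4591 → ψ = 0.8137
Converged at ψ = 0.8137.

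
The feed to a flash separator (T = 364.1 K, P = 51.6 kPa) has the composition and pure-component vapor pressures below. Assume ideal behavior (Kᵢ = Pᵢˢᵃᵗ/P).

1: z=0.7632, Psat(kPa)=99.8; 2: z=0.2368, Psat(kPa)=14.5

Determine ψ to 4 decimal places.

ψ = 0.8080

Raoult's law: Kᵢ = Pᵢˢᵃᵗ/P = Pᵢˢᵃᵗ/51.6.
  K_1 = 99.8/51.6 = 1.934109, K_2 = 14.5/51.6 = 0.281008
Newton–Raphson from ψ = 0.38:
  ψ = 0.3800: g = 0.29189, g' = -0.5945 → ψ = 0.8710
  ψ = 0.8710: g = -0.06244, g' = -1.0788 → ψ = 0.8131
  ψ = 0.8131: g = -0.00472, g' = -0.9246 → ψ = 0.8080
Converged at ψ = 0.8080.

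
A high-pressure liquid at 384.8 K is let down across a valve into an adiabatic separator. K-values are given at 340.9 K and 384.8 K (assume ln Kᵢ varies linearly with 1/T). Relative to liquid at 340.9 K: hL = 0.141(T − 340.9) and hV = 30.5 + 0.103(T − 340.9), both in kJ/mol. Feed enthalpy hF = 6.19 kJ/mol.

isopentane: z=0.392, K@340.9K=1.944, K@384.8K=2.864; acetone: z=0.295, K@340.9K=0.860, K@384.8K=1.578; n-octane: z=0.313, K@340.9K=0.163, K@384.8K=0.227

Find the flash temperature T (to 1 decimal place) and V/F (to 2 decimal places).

T = 344.6 K, V/F = 0.19

Adiabatic flash: solve Rachford–Rice at each trial T, then check hF = ψ·hV(T) + (1−ψ)·hL(T).
  T = 340.9 K: K = (1.944, 0.860, 0.163), RR gives ψ = 0.118, H_out = 3.614 kJ/mol
  T = 384.8 K: K = (2.864, 1.578, 0.227), RR gives ψ = 0.620, H_out = 24.062 kJ/mol
  T = 362.9 K: K = (2.388, 1.187, 0.194), RR gives ψ = 0.438, H_out = 16.090 kJ/mol
  T = 351.9 K: K = (2.162, 1.016, 0.178), RR gives ψ = 0.302, H_out = 10.623 kJ/mol
  T = 346.4 K: K = (2.052, 0.936, 0.171), RR gives ψ = 0.217, H_out = 7.345 kJ/mol
  T = 343.6 K: K = (1.997, 0.897, 0.167), RR gives ψ = 0.169, H_out = 5.507 kJ/mol
  T = 345.0 K: K = (2.024, 0.916, 0.169), RR gives ψ = 0.193, H_out = 6.441 kJ/mol
Linear interpolation between T = 343.6 (H_out = 5.507) and T = 345.0 (H_out = 6.441) on hF = 6.19 gives T ≈ 344.6 K, at which ψ = 0.19.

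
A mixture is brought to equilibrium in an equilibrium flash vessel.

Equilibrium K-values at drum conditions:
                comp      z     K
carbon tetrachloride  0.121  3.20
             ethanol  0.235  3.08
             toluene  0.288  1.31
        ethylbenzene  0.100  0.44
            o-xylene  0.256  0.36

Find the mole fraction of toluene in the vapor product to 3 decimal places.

y_toluene = 0.311

Let ψ = V/F and solve Σ zᵢ(Kᵢ−1)/(1+ψ(Kᵢ−1)) = 0.
Check two-phase: ΣzᵢKᵢ = 1.624 > 1 and Σzᵢ/Kᵢ = 1.272 > 1, so g(0) = 0.624 > 0 and g(1) = -0.272 < 0.
Iterate (Newton) starting at ψ = 0.44:
  ψ = 0.440: g = 0.1667, g' = -0.708 → ψ = 0.675
  ψ = 0.675: g = 0.0056, g' = -0.696 → ψ = 0.683
Converged at ψ = 0.683.
Compositions from xᵢ = zᵢ/(1+ψ(Kᵢ−1)), yᵢ = Kᵢxᵢ:
  carbon tetrachloride: x = 0.048, y = 0.155
  ethanol: x = 0.097, y = 0.299
  toluene: x = 0.238, y = 0.311
  ethylbenzene: x = 0.162, y = 0.071
  o-xylene: x = 0.455, y = 0.164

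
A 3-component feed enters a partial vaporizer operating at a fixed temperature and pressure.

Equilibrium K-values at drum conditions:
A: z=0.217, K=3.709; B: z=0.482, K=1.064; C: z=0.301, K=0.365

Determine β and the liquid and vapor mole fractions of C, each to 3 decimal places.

β = 0.499, x_C = 0.441, y_C = 0.161

Rachford–Rice: g(β) = Σ zᵢ(Kᵢ−1)/(1+β(Kᵢ−1)) = 0.
Check two-phase: ΣzᵢKᵢ = 1.428 > 1 and Σzᵢ/Kᵢ = 1.336 > 1, so g(0) = 0.428 > 0 and g(1) = -0.336 < 0.
Iterate (Newton) starting at β = 0.5:
  β = 0.500: g = -0.0005, g' = -0.550 → β = 0.499
Converged at β = 0.499.
Compositions from xᵢ = zᵢ/(1+β(Kᵢ−1)), yᵢ = Kᵢxᵢ:
  A: x = 0.092, y = 0.342
  B: x = 0.467, y = 0.497
  C: x = 0.441, y = 0.161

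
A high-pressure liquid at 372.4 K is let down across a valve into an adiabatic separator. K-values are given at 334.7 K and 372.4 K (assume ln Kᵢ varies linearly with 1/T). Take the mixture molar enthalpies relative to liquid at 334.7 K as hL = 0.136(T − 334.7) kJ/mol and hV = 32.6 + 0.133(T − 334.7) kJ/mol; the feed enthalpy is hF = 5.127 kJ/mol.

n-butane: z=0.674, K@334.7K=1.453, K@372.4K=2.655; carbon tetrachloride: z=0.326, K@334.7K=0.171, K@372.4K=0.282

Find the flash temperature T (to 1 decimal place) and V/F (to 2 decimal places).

T = 336.1 K, V/F = 0.15

Adiabatic flash: solve Rachford–Rice at each trial T, then check hF = ψ·hV(T) + (1−ψ)·hL(T).
  T = 334.7 K: K = (1.453, 0.171), RR gives ψ = 0.093, H_out = 3.044 kJ/mol
  T = 372.4 K: K = (2.655, 0.282), RR gives ψ = 0.742, H_out = 29.224 kJ/mol
  T = 353.5 K: K = (1.994, 0.222), RR gives ψ = 0.539, H_out = 20.095 kJ/mol
  T = 344.1 K: K = (1.710, 0.196), RR gives ψ = 0.379, H_out = 13.611 kJ/mol
  T = 339.4 K: K = (1.578, 0.183), RR gives ψ = 0.261, H_out = 9.143 kJ/mol
  T = 337.0 K: K = (1.513, 0.177), RR gives ψ = 0.184, H_out = 6.299 kJ/mol
  T = 335.9 K: K = (1.484, 0.174), RR gives ψ = 0.143, H_out = 4.818 kJ/mol
Linear interpolation between T = 335.9 (H_out = 4.818) and T = 337.0 (H_out = 6.299) on hF = 5.127 gives T ≈ 336.1 K, at which ψ = 0.15.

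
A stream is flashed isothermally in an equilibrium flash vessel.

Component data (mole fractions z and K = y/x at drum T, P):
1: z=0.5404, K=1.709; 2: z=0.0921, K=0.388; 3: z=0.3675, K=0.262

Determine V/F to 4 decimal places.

Material balance + equilibrium reduce to Σ zᵢ(Kᵢ−1)/(1+V/F(Kᵢ−1)) = 0.
Feasibility: ΣzᵢKᵢ = 1.0556, Σzᵢ/Kᵢ = 1.9563 — both > 1, two phases present.
Newton–Raphson from V/F = 0.5:
  V/F = 0.5000: g = -0.22817, g' = -0.7224 → V/F = 0.1841
  V/F = 0.1841: g = -0.03850, g' = -0.5244 → V/F = 0.1107
  V/F = 0.1107: g = -0.00056, g' = -0.5106 → V/F = 0.1096
Converged at V/F = 0.1096.

V/F = 0.1096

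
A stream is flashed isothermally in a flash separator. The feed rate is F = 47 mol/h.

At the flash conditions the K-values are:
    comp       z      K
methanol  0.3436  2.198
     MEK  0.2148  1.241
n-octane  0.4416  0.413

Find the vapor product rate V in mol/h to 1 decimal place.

V = 17.5 mol/h

Rachford–Rice: g(β) = Σ zᵢ(Kᵢ−1)/(1+β(Kᵢ−1)) = 0.
Check two-phase: ΣzᵢKᵢ = 1.2042 > 1 and Σzᵢ/Kᵢ = 1.3987 > 1, so g(0) = 0.2042 > 0 and g(1) = -0.3987 < 0.
Iterate (Newton) starting at β = 0.3:
  β = 0.3000: g = 0.03646, g' = -0.5019 → β = 0.3726
  β = 0.3726: g = 0.00029, g' = -0.4955 → β = 0.3732
Converged at β = 0.3732.
Then V = β·F = 0.3732·47 = 17.5 mol/h and L = F − V = 29.5 mol/h.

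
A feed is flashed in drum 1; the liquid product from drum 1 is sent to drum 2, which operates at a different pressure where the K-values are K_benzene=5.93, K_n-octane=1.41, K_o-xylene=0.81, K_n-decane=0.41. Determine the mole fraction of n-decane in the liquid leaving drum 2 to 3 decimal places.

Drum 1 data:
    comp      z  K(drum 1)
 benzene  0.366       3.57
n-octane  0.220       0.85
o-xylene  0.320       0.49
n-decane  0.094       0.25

Drum 1:
Rachford–Rice: g(ψ₁) = Σ zᵢ(Kᵢ−1)/(1+ψ₁(Kᵢ−1)) = 0.
g(0) = ΣzᵢKᵢ − 1 = 0.674 and g(1) = 1 − Σzᵢ/Kᵢ = -0.390, so a root lies in (0, 1).
Newton iteration, ψ₁⁰ = 0.5:
  ψ₁ = 0.500: g = 0.0441, g' = -0.754 → ψ₁ = 0.558
  ψ₁ = 0.558: g = 0.0007, g' = -0.733 → ψ₁ = 0.559
Converged at ψ₁ = 0.559.
Drum-1 compositions:
  benzene: x = 0.150, y = 0.536
  n-octane: x = 0.240, y = 0.204
  o-xylene: x = 0.448, y = 0.219
  n-decane: x = 0.162, y = 0.040
Drum-2 feed = drum-1 liquid: z₂ = (0.1501, 0.2402, 0.4478, 0.1620).
Drum 2:
Iterate (Newton) starting at ψ₂ = 0.5:
  ψ₂ = 0.500: g = 0.0658, g' = -0.465 → ψ₂ = 0.641
  ψ₂ = 0.641: g = 0.0051, g' = -0.403 → ψ₂ = 0.654
Converged at ψ₂ = 0.654.
  benzene: x = 0.036, y = 0.211
  n-octane: x = 0.189, y = 0.267
  o-xylene: x = 0.511, y = 0.414
  n-decane: x = 0.264, y = 0.108

x_n-decane (drum 2) = 0.264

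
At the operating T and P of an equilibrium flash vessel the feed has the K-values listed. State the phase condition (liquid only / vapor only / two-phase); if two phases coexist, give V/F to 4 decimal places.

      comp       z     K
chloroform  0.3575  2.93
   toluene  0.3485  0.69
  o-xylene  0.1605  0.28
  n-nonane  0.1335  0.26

two-phase, V/F = 0.3535

ΣzᵢKᵢ = 1.3676; Σzᵢ/Kᵢ = 1.7138.
Both exceed 1, so a two-phase solution exists.
Rachford–Rice: g(ψ) = Σ zᵢ(Kᵢ−1)/(1+ψ(Kᵢ−1)) = 0.
Newton–Raphson from ψ = 0.31:
  ψ = 0.3100: g = 0.03521, g' = -0.8233 → ψ = 0.3528
  ψ = 0.3528: g = 0.00060, g' = -0.7969 → ψ = 0.3535
Converged at ψ = 0.3535.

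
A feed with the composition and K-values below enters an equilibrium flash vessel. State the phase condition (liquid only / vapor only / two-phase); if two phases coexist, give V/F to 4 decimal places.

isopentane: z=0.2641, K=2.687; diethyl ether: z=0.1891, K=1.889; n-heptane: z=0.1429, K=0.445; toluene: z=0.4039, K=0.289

ΣzᵢKᵢ = 1.2472; Σzᵢ/Kᵢ = 1.9171.
Both exceed 1, so a two-phase solution exists.
Rachford–Rice: g(ψ) = Σ zᵢ(Kᵢ−1)/(1+ψ(Kᵢ−1)) = 0.
Newton–Raphson from ψ = 0.5:
  ψ = 0.5000: g = -0.19729, g' = -0.8687 → ψ = 0.2729
  ψ = 0.2729: g = -0.00939, g' = -0.8247 → ψ = 0.2615
Converged at ψ = 0.2615.

two-phase, V/F = 0.2615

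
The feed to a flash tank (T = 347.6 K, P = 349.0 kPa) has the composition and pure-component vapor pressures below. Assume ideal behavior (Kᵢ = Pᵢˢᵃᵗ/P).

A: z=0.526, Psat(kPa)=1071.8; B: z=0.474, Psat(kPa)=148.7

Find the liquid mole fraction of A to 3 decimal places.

x_A = 0.217

Raoult's law: Kᵢ = Pᵢˢᵃᵗ/P = Pᵢˢᵃᵗ/349.0.
  K_A = 1071.8/349.0 = 3.07106, K_B = 148.7/349.0 = 0.42607
Iterate (Newton) starting at V/F = 0.5:
  V/F = 0.500: g = 0.1537, g' = -0.852 → V/F = 0.680
  V/F = 0.680: g = 0.0058, g' = -0.809 → V/F = 0.688
Converged at V/F = 0.688.
Compositions from xᵢ = zᵢ/(1+V/F(Kᵢ−1)), yᵢ = Kᵢxᵢ:
  A: x = 0.217, y = 0.666
  B: x = 0.783, y = 0.334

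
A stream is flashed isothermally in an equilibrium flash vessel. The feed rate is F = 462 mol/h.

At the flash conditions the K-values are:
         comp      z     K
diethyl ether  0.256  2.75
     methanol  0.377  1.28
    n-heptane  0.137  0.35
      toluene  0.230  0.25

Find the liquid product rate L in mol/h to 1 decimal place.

Newton iteration, ψ⁰ = 0.44:
  ψ = 0.440: g = -0.0351, g' = -0.675 → ψ = 0.388
  ψ = 0.388: g = -0.0004, g' = -0.663 → ψ = 0.387
Converged at ψ = 0.387.
Then V = ψ·F = 0.3875·462 = 179.0 mol/h and L = F − V = 283.0 mol/h.

L = 283.0 mol/h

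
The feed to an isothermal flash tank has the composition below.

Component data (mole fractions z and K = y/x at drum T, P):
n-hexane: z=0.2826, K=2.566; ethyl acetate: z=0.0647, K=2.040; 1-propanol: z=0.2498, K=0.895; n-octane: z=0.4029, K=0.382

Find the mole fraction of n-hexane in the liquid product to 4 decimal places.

Rachford–Rice: g(β) = Σ zᵢ(Kᵢ−1)/(1+β(Kᵢ−1)) = 0.
g(0) = ΣzᵢKᵢ − 1 = 0.2346 and g(1) = 1 − Σzᵢ/Kᵢ = -0.4757, so a root lies in (0, 1).
Newton–Raphson from β = 0.33:
  β = 0.3300: g = 0.00191, g' = -0.5858 → β = 0.3333
Converged at β = 0.3333.
Compositions from xᵢ = zᵢ/(1+β(Kᵢ−1)), yᵢ = Kᵢxᵢ:
  n-hexane: x = 0.1857, y = 0.4765
  ethyl acetate: x = 0.0480, y = 0.0980
  1-propanol: x = 0.2589, y = 0.2317
  n-octane: x = 0.5074, y = 0.1938

x_n-hexane = 0.1857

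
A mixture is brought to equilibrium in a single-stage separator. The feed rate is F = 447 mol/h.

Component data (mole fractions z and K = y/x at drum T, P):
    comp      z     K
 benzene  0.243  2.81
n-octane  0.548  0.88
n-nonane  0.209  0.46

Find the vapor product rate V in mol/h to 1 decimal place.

Let ψ = V/F and solve Σ zᵢ(Kᵢ−1)/(1+ψ(Kᵢ−1)) = 0.
Check two-phase: ΣzᵢKᵢ = 1.261 > 1 and Σzᵢ/Kᵢ = 1.164 > 1, so g(0) = 0.261 > 0 and g(1) = -0.164 < 0.
Iterate (Newton) starting at ψ = 0.5:
  ψ = 0.500: g = 0.0063, g' = -0.343 → ψ = 0.518
  ψ = 0.518: g = 0.0000, g' = -0.338 → ψ = 0.519
Converged at ψ = 0.519.
Then V = ψ·F = 0.5186·447 = 231.8 mol/h and L = F − V = 215.2 mol/h.

V = 231.8 mol/h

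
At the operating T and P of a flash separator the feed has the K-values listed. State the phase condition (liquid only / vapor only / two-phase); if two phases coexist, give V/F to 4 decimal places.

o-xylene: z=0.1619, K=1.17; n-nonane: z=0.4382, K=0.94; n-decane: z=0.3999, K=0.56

ΣzᵢKᵢ = 0.8253; Σzᵢ/Kᵢ = 1.3187.
Since ΣzᵢKᵢ < 1 the mixture is below its bubble point — single liquid phase.

liquid only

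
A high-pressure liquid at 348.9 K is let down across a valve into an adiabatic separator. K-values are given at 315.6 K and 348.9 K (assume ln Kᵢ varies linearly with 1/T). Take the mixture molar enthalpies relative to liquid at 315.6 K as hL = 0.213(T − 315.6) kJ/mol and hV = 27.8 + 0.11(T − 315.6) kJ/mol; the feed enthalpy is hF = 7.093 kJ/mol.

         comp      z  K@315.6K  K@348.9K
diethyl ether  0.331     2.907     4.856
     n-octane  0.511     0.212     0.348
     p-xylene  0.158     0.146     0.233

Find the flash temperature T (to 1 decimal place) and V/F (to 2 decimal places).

T = 327.6 K, V/F = 0.17

Adiabatic flash: solve Rachford–Rice at each trial T, then check hF = ψ·hV(T) + (1−ψ)·hL(T).
  T = 315.6 K: K = (2.907, 0.212, 0.146), RR gives ψ = 0.061, H_out = 1.698 kJ/mol
  T = 348.9 K: K = (4.856, 0.348, 0.233), RR gives ψ = 0.313, H_out = 14.725 kJ/mol
  T = 332.2 K: K = (3.803, 0.275, 0.186), RR gives ψ = 0.205, H_out = 8.879 kJ/mol
  T = 323.9 K: K = (3.336, 0.242, 0.166), RR gives ψ = 0.140, H_out = 5.544 kJ/mol
  T = 328.0 K: K = (3.562, 0.258, 0.176), RR gives ψ = 0.173, H_out = 7.241 kJ/mol
  T = 325.9 K: K = (3.445, 0.250, 0.170), RR gives ψ = 0.157, H_out = 6.386 kJ/mol
Linear interpolation between T = 325.9 (H_out = 6.386) and T = 328.0 (H_out = 7.241) on hF = 7.093 gives T ≈ 327.6 K, at which ψ = 0.17.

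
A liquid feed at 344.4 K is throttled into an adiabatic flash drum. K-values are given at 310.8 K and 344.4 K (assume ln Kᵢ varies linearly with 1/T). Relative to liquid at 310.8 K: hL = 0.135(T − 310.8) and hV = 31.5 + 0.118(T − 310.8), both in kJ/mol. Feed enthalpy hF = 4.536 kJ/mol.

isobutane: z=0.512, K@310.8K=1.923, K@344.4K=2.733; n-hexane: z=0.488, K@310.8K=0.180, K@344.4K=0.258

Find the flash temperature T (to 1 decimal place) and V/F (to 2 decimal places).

Adiabatic flash: solve Rachford–Rice at each trial T, then check hF = ψ·hV(T) + (1−ψ)·hL(T).
  T = 310.8 K: K = (1.923, 0.180), RR gives ψ = 0.096, H_out = 3.014 kJ/mol
  T = 344.4 K: K = (2.733, 0.258), RR gives ψ = 0.408, H_out = 17.168 kJ/mol
  T = 327.6 K: K = (2.313, 0.217), RR gives ψ = 0.283, H_out = 11.093 kJ/mol
  T = 319.2 K: K = (2.114, 0.198), RR gives ψ = 0.201, H_out = 7.428 kJ/mol
  T = 315.0 K: K = (2.018, 0.189), RR gives ψ = 0.152, H_out = 5.339 kJ/mol
  T = 312.9 K: K = (1.970, 0.185), RR gives ψ = 0.125, H_out = 4.210 kJ/mol
Linear interpolation between T = 312.9 (H_out = 4.210) and T = 315.0 (H_out = 5.339) on hF = 4.536 gives T ≈ 313.5 K, at which ψ = 0.13.

T = 313.5 K, V/F = 0.13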